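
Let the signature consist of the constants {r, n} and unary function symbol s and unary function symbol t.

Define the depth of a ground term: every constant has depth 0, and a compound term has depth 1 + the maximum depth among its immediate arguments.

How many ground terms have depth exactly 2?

8

Let N_k count ground terms of depth at most k. Each non-constant term of depth ≤ k is some function symbol applied to depth-≤(k−1) arguments, giving N_k = 2 + N_{k-1} + N_{k-1}.
N_0 = 2
N_1 = 2 + 2 + 2 = 6
N_2 = 2 + 6 + 6 = 14
Terms of depth exactly 2: N_2 − N_1 = 14 − 6 = 8.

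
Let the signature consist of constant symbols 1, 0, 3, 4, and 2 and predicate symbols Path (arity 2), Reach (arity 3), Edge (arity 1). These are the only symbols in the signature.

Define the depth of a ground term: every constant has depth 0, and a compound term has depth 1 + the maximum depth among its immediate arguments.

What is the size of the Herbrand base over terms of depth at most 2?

155

First count ground terms of depth ≤ 2.
With no function symbols every ground term is a constant, so there are exactly 5 ground terms at every depth bound.
N_0 = 5
N_1 = 5
N_2 = 5
So |H| = 5.
A ground atom is a predicate applied to a tuple of terms from H, so the count is the sum over predicates of |H|^arity:
  Path: 5^2 = 25;  Reach: 5^3 = 125;  Edge: 5
Total ground atoms: 25 + 125 + 5 = 155.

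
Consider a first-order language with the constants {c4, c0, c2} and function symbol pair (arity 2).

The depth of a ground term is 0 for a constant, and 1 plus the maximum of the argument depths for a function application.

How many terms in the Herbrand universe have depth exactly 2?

135

Let N_k = |{terms of depth ≤ k}|. Then N_0 = 3 and N_k = 3 + N_{k-1}^2 for k ≥ 1 (one summand per function symbol, arity giving the exponent).
N_0 = 3
N_1 = 3 + 3^2 = 12
N_2 = 3 + 12^2 = 147
Terms of depth exactly 2: N_2 − N_1 = 147 − 12 = 135.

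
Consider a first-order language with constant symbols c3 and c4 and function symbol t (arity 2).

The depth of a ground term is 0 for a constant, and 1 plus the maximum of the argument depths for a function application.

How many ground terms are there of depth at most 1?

Let N_k = |{terms of depth ≤ k}|. Then N_0 = 2 and N_k = 2 + N_{k-1}^2 for k ≥ 1 (one summand per function symbol, arity giving the exponent).
N_0 = 2
N_1 = 2 + 2^2 = 6

6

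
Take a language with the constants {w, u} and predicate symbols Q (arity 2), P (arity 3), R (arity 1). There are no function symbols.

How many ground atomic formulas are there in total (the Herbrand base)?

With no function symbols, the Herbrand universe is just the 2 constants.
Ground atoms per predicate: Q: 2^2 = 4, P: 2^3 = 8, R: 2.
Herbrand base size = 4 + 8 + 2 = 14.

14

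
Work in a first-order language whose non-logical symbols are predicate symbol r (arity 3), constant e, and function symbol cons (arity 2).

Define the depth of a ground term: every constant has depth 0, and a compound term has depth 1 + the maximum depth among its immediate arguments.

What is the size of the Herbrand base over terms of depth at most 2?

125

First count ground terms of depth ≤ 2.
Write N_k for the number of ground terms of depth ≤ k. A term of depth ≤ k is either a constant or a function symbol applied to arguments of depth ≤ k−1, so N_k = 1 + N_{k-1}^2.
N_0 = 1
N_1 = 1 + 1^2 = 2
N_2 = 1 + 2^2 = 5
Explicitly: e, cons(e, e), cons(e, cons(e, e)), cons(cons(e, e), e), cons(cons(e, e), cons(e, e)).
So |H| = 5.
Ground atoms are formed by filling each argument slot of a predicate with a term from H, so an r-ary predicate gives |H|^r atoms:
  r: 5^3 = 125
Total ground atoms: 125.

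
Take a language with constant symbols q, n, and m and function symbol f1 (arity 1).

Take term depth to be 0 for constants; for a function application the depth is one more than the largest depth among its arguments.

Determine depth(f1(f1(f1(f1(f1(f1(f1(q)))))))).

depth(f1(q)) = 1 + depth(q) = 1 + 0 = 1
depth(f1(f1(q))) = 1 + depth(f1(q)) = 1 + 1 = 2
depth(f1(f1(f1(q)))) = 1 + depth(f1(f1(q))) = 1 + 2 = 3
depth(f1(f1(f1(f1(q))))) = 1 + depth(f1(f1(f1(q)))) = 1 + 3 = 4
depth(f1(f1(f1(f1(f1(q)))))) = 1 + depth(f1(f1(f1(f1(q))))) = 1 + 4 = 5
depth(f1(f1(f1(f1(f1(f1(q))))))) = 1 + depth(f1(f1(f1(f1(f1(q)))))) = 1 + 5 = 6
depth(f1(f1(f1(f1(f1(f1(f1(q)))))))) = 1 + depth(f1(f1(f1(f1(f1(f1(q))))))) = 1 + 6 = 7

7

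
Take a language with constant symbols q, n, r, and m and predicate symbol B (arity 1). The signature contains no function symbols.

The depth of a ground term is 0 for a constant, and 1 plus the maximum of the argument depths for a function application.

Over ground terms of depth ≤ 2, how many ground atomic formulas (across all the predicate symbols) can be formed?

4

First count ground terms of depth ≤ 2.
With no function symbols every ground term is a constant, so there are exactly 4 ground terms at every depth bound.
N_0 = 4
N_1 = 4
N_2 = 4
Explicitly: q, n, r, m.
So |H| = 4.
Ground atoms are formed by filling each argument slot of a predicate with a term from H, so an r-ary predicate gives |H|^r atoms:
  B: 4
Total ground atoms: 4.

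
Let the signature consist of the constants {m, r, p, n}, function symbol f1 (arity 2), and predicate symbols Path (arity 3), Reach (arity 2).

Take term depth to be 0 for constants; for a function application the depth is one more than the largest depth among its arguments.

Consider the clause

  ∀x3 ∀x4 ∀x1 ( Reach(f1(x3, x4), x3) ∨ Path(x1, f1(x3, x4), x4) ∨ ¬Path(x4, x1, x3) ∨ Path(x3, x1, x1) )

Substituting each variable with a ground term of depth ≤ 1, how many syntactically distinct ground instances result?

Ground terms of depth ≤ 1:
  If N_k denotes the number of depth-≤k ground terms, the 4 constants give N_0 = 4, and each function symbol of arity r contributes N_{k-1}^r new terms at level k: N_k = 4 + N_{k-1}^2.
  N_0 = 4
  N_1 = 4 + 4^2 = 20
So there are 20 ground terms available for substitution.
There are 3 variables to instantiate (x3, x4, x1), each occurring in at least one literal, so different choices give different ground instances.
Number of ground instances = 20^3 = 8000.

8000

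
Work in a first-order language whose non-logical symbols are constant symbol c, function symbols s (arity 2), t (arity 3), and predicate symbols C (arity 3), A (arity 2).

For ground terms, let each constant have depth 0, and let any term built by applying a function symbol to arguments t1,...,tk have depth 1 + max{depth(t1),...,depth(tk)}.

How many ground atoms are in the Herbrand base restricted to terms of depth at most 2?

52022

First count ground terms of depth ≤ 2.
Count level by level. With function symbols s/2, t/3, the terms of depth ≤ k are the 1 constant together with each function applied to depth-≤(k−1) tuples, so N_k = 1 + N_{k-1}^2 + N_{k-1}^3.
N_0 = 1
N_1 = 1 + 1^2 + 1^3 = 3
N_2 = 1 + 3^2 + 3^3 = 37
So |H| = 37.
For each predicate symbol, the number of ground atoms is |H| raised to its arity; summing:
  C: 37^3 = 50653;  A: 37^2 = 1369
Total ground atoms: 50653 + 1369 = 52022.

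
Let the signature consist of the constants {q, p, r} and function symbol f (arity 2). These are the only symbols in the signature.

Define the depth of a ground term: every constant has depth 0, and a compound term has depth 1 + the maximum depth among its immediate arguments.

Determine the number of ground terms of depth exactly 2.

If N_k denotes the number of depth-≤k ground terms, the 3 constants give N_0 = 3, and each function symbol of arity r contributes N_{k-1}^r new terms at level k: N_k = 3 + N_{k-1}^2.
N_0 = 3
N_1 = 3 + 3^2 = 12
N_2 = 3 + 12^2 = 147
Terms of depth exactly 2: N_2 − N_1 = 147 − 12 = 135.

135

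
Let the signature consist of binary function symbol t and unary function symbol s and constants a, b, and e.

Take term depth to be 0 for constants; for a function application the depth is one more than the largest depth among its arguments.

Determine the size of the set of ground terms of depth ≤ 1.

Let N_k count ground terms of depth at most k. Each non-constant term of depth ≤ k is some function symbol applied to depth-≤(k−1) arguments, giving N_k = 3 + N_{k-1}^2 + N_{k-1}.
N_0 = 3
N_1 = 3 + 3^2 + 3 = 15

15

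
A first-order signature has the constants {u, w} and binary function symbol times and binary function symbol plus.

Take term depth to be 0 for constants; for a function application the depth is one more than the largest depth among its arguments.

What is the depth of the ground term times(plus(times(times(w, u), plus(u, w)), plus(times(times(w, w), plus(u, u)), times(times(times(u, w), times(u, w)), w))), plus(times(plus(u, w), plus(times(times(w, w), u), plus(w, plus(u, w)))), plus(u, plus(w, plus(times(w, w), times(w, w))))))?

depth(times(w, u)) = 1 + max(0, 0) = 1
depth(plus(u, w)) = 1 + max(0, 0) = 1
depth(times(times(w, u), plus(u, w))) = 1 + max(1, 1) = 2
depth(times(w, w)) = 1 + max(0, 0) = 1
depth(plus(u, u)) = 1 + max(0, 0) = 1
depth(times(times(w, w), plus(u, u))) = 1 + max(1, 1) = 2
depth(times(u, w)) = 1 + max(0, 0) = 1
depth(times(times(u, w), times(u, w))) = 1 + max(1, 1) = 2
depth(times(times(times(u, w), times(u, w)), w)) = 1 + max(2, 0) = 3
depth(plus(times(times(w, w), plus(u, u)), times(times(times(u, w), times(u, w)), w))) = 1 + max(2, 3) = 4
depth(plus(times(times(w, u), plus(u, w)), plus(times(times(w, w), plus(u, u)), times(times(times(u, w), times(u, w)), w)))) = 1 + max(2, 4) = 5
depth(times(times(w, w), u)) = 1 + max(1, 0) = 2
depth(plus(w, plus(u, w))) = 1 + max(0, 1) = 2
depth(plus(times(times(w, w), u), plus(w, plus(u, w)))) = 1 + max(2, 2) = 3
depth(times(plus(u, w), plus(times(times(w, w), u), plus(w, plus(u, w))))) = 1 + max(1, 3) = 4
depth(plus(times(w, w), times(w, w))) = 1 + max(1, 1) = 2
depth(plus(w, plus(times(w, w), times(w, w)))) = 1 + max(0, 2) = 3
depth(plus(u, plus(w, plus(times(w, w), times(w, w))))) = 1 + max(0, 3) = 4
depth(plus(times(plus(u, w), plus(times(times(w, w), u), plus(w, plus(u, w)))), plus(u, plus(w, plus(times(w, w), times(w, w)))))) = 1 + max(4, 4) = 5
depth(times(plus(times(times(w, u), plus(u, w)), plus(times(times(w, w), plus(u, u)), times(times(times(u, w), times(u, w)), w))), plus(times(plus(u, w), plus(times(times(w, w), u), plus(w, plus(u, w)))), plus(u, plus(w, plus(times(w, w), times(w, w))))))) = 1 + max(5, 5) = 6

6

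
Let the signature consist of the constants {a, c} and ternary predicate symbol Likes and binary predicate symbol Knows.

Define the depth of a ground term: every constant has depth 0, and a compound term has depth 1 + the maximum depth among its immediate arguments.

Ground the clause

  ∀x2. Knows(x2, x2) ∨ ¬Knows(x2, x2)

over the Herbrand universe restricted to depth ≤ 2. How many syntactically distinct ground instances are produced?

2

Ground terms of depth ≤ 2:
  With no function symbols every ground term is a constant, so there are exactly 2 ground terms at every depth bound.
  N_0 = 2
  N_1 = 2
  N_2 = 2
  Explicitly: a, c.
So there are 2 ground terms available for substitution.
The variable x2 ranges independently over the available ground terms, and distinct assignments produce distinct instances.
Number of ground instances = 2.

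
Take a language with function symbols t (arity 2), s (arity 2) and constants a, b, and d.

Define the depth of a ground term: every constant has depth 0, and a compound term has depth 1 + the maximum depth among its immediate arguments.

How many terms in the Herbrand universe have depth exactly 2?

Let N_k count ground terms of depth at most k. Each non-constant term of depth ≤ k is some function symbol applied to depth-≤(k−1) arguments, giving N_k = 3 + N_{k-1}^2 + N_{k-1}^2.
N_0 = 3
N_1 = 3 + 3^2 + 3^2 = 21
N_2 = 3 + 21^2 + 21^2 = 885
Terms of depth exactly 2: N_2 − N_1 = 885 − 21 = 864.

864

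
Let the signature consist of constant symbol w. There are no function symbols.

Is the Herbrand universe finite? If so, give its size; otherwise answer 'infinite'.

There are no function symbols, so the only ground term is the single constant.
The Herbrand universe is {w}, finite with 1 element.

1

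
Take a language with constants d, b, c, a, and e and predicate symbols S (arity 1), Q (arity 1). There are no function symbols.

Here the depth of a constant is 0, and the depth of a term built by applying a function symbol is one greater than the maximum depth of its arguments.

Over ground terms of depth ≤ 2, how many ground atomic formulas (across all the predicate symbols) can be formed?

10

First count ground terms of depth ≤ 2.
With no function symbols every ground term is a constant, so there are exactly 5 ground terms at every depth bound.
N_0 = 5
N_1 = 5
N_2 = 5
Explicitly: d, b, c, a, e.
So |H| = 5.
A ground atom is a predicate applied to a tuple of terms from H, so the count is the sum over predicates of |H|^arity:
  S: 5;  Q: 5
Total ground atoms: 5 + 5 = 10.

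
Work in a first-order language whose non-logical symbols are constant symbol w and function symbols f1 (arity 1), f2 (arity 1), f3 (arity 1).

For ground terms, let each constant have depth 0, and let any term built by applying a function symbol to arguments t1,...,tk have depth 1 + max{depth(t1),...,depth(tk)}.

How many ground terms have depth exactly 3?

27

If N_k denotes the number of depth-≤k ground terms, the 1 constant gives N_0 = 1, and each function symbol of arity r contributes N_{k-1}^r new terms at level k: N_k = 1 + N_{k-1} + N_{k-1} + N_{k-1}.
N_0 = 1
N_1 = 1 + 1 + 1 + 1 = 4
N_2 = 1 + 4 + 4 + 4 = 13
N_3 = 1 + 13 + 13 + 13 = 40
Terms of depth exactly 3: N_3 − N_2 = 40 − 13 = 27.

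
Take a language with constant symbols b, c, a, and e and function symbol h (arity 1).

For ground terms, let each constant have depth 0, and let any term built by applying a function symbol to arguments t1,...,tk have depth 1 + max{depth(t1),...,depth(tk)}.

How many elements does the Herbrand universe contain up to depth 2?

If N_k denotes the number of depth-≤k ground terms, the 4 constants give N_0 = 4, and each function symbol of arity r contributes N_{k-1}^r new terms at level k: N_k = 4 + N_{k-1}.
N_0 = 4
N_1 = 4 + 4 = 8
N_2 = 4 + 8 = 12

12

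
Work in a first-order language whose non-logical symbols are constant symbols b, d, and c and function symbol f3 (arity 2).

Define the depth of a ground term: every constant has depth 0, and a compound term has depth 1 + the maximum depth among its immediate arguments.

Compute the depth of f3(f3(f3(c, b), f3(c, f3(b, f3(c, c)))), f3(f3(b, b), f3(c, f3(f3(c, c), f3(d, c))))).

5

depth(f3(c, b)) = 1 + max(0, 0) = 1
depth(f3(c, c)) = 1 + max(0, 0) = 1
depth(f3(b, f3(c, c))) = 1 + max(0, 1) = 2
depth(f3(c, f3(b, f3(c, c)))) = 1 + max(0, 2) = 3
depth(f3(f3(c, b), f3(c, f3(b, f3(c, c))))) = 1 + max(1, 3) = 4
depth(f3(b, b)) = 1 + max(0, 0) = 1
depth(f3(d, c)) = 1 + max(0, 0) = 1
depth(f3(f3(c, c), f3(d, c))) = 1 + max(1, 1) = 2
depth(f3(c, f3(f3(c, c), f3(d, c)))) = 1 + max(0, 2) = 3
depth(f3(f3(b, b), f3(c, f3(f3(c, c), f3(d, c))))) = 1 + max(1, 3) = 4
depth(f3(f3(f3(c, b), f3(c, f3(b, f3(c, c)))), f3(f3(b, b), f3(c, f3(f3(c, c), f3(d, c)))))) = 1 + max(4, 4) = 5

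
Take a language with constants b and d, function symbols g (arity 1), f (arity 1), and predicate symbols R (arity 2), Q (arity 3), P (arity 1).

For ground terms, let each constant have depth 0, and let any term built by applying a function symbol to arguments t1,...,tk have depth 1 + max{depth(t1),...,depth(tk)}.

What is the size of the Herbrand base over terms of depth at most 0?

First count ground terms of depth ≤ 0.
If N_k denotes the number of depth-≤k ground terms, the 2 constants give N_0 = 2, and each function symbol of arity r contributes N_{k-1}^r new terms at level k: N_k = 2 + N_{k-1} + N_{k-1}.
N_0 = 2
Explicitly: b, d.
So |H| = 2.
A ground atom is a predicate applied to a tuple of terms from H, so the count is the sum over predicates of |H|^arity:
  R: 2^2 = 4;  Q: 2^3 = 8;  P: 2
Total ground atoms: 4 + 8 + 2 = 14.

14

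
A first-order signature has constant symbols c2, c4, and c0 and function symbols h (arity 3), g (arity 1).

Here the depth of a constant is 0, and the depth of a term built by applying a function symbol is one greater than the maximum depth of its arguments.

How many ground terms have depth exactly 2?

Write N_k for the number of ground terms of depth ≤ k. A term of depth ≤ k is either a constant or a function symbol applied to arguments of depth ≤ k−1, so N_k = 3 + N_{k-1}^3 + N_{k-1}.
N_0 = 3
N_1 = 3 + 3^3 + 3 = 33
N_2 = 3 + 33^3 + 33 = 35973
Terms of depth exactly 2: N_2 − N_1 = 35973 − 33 = 35940.

35940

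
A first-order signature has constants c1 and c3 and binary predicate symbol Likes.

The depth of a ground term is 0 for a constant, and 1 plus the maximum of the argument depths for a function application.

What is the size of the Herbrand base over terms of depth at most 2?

First count ground terms of depth ≤ 2.
With no function symbols every ground term is a constant, so there are exactly 2 ground terms at every depth bound.
N_0 = 2
N_1 = 2
N_2 = 2
Explicitly: c1, c3.
So |H| = 2.
A ground atom is a predicate applied to a tuple of terms from H, so the count is the sum over predicates of |H|^arity:
  Likes: 2^2 = 4
Total ground atoms: 4.

4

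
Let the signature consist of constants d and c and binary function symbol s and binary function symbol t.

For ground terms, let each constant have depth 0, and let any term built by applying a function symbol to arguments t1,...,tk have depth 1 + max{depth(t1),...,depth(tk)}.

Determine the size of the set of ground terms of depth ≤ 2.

Count level by level. With function symbols s/2, t/2, the terms of depth ≤ k are the 2 constants together with each function applied to depth-≤(k−1) tuples, so N_k = 2 + N_{k-1}^2 + N_{k-1}^2.
N_0 = 2
N_1 = 2 + 2^2 + 2^2 = 10
N_2 = 2 + 10^2 + 10^2 = 202

202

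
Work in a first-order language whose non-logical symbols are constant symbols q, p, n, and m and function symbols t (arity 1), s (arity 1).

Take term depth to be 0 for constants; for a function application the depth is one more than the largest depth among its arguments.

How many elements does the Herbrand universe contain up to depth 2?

28

Count level by level. With function symbols t/1, s/1, the terms of depth ≤ k are the 4 constants together with each function applied to depth-≤(k−1) tuples, so N_k = 4 + N_{k-1} + N_{k-1}.
N_0 = 4
N_1 = 4 + 4 + 4 = 12
N_2 = 4 + 12 + 12 = 28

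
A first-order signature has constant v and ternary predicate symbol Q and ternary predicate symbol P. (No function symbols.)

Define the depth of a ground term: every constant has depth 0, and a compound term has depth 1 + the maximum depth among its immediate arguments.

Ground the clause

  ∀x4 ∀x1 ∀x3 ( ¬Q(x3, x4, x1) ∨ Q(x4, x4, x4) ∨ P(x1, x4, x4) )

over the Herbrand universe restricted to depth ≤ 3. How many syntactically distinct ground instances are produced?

1

Ground terms of depth ≤ 3:
  With no function symbols every ground term is a constant, so there is exactly 1 ground term at every depth bound.
  N_0 = 1
  N_1 = 1
  N_2 = 1
  N_3 = 1
  Explicitly: v.
So there is exactly 1 ground term available for substitution.
Each of x4, x1, x3 ranges independently over the available ground terms, and distinct assignments produce distinct instances.
Number of ground instances = 1^3 = 1.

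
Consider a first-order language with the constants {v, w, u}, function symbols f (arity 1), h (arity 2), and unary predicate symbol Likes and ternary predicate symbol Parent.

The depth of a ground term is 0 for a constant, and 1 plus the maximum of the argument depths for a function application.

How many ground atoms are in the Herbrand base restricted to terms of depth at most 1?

3390

First count ground terms of depth ≤ 1.
Write N_k for the number of ground terms of depth ≤ k. A term of depth ≤ k is either a constant or a function symbol applied to arguments of depth ≤ k−1, so N_k = 3 + N_{k-1} + N_{k-1}^2.
N_0 = 3
N_1 = 3 + 3 + 3^2 = 15
So |H| = 15.
Each predicate of arity r yields |H|^r ground atoms (one per choice of an r-tuple from H):
  Likes: 15;  Parent: 15^3 = 3375
Total ground atoms: 15 + 3375 = 3390.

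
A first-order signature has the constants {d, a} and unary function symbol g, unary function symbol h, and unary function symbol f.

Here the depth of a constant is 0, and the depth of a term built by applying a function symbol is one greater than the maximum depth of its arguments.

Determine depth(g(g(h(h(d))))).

4

depth(h(d)) = 1 + depth(d) = 1 + 0 = 1
depth(h(h(d))) = 1 + depth(h(d)) = 1 + 1 = 2
depth(g(h(h(d)))) = 1 + depth(h(h(d))) = 1 + 2 = 3
depth(g(g(h(h(d))))) = 1 + depth(g(h(h(d)))) = 1 + 3 = 4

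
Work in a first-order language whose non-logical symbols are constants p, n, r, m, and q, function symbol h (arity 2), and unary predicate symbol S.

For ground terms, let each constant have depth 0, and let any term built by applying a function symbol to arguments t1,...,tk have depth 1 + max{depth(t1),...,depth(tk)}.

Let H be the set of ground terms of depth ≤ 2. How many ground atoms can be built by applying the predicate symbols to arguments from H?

First count ground terms of depth ≤ 2.
Let N_k = |{terms of depth ≤ k}|. Then N_0 = 5 and N_k = 5 + N_{k-1}^2 for k ≥ 1 (one summand per function symbol, arity giving the exponent).
N_0 = 5
N_1 = 5 + 5^2 = 30
N_2 = 5 + 30^2 = 905
So |H| = 905.
For each predicate symbol, the number of ground atoms is |H| raised to its arity; summing:
  S: 905
Total ground atoms: 905.

905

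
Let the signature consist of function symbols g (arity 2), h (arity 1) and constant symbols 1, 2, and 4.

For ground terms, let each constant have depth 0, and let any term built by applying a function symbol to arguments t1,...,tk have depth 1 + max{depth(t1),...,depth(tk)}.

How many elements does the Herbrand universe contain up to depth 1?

15

Count level by level. With function symbols g/2, h/1, the terms of depth ≤ k are the 3 constants together with each function applied to depth-≤(k−1) tuples, so N_k = 3 + N_{k-1}^2 + N_{k-1}.
N_0 = 3
N_1 = 3 + 3^2 + 3 = 15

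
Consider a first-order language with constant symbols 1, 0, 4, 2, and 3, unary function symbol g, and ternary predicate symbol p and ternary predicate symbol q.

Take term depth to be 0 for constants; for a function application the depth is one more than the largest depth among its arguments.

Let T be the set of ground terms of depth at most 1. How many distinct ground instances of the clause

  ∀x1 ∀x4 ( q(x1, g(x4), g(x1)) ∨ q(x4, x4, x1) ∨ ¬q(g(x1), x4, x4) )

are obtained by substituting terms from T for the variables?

100

Ground terms of depth ≤ 1:
  Let N_k = |{terms of depth ≤ k}|. Then N_0 = 5 and N_k = 5 + N_{k-1} for k ≥ 1 (one summand per function symbol, arity giving the exponent).
  N_0 = 5
  N_1 = 5 + 5 = 10
  Explicitly: 1, 0, 4, 2, 3, g(1), g(0), g(4), g(2), g(3).
So there are 10 ground terms available for substitution.
The body mentions every one of the 2 quantified variables; since ground terms form a free algebra, no two substitutions collapse to the same formula.
Number of ground instances = 10^2 = 100.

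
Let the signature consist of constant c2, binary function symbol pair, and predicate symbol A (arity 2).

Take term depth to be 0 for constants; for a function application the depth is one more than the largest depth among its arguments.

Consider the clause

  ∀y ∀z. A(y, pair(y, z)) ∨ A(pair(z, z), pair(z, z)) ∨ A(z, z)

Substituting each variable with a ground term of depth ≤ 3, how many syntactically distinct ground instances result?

Ground terms of depth ≤ 3:
  Let N_k count ground terms of depth at most k. Each non-constant term of depth ≤ k is some function symbol applied to depth-≤(k−1) arguments, giving N_k = 1 + N_{k-1}^2.
  N_0 = 1
  N_1 = 1 + 1^2 = 2
  N_2 = 1 + 2^2 = 5
  N_3 = 1 + 5^2 = 26
So there are 26 ground terms available for substitution.
The body mentions every one of the 2 quantified variables; since ground terms form a free algebra, no two substitutions collapse to the same formula.
Number of ground instances = 26^2 = 676.

676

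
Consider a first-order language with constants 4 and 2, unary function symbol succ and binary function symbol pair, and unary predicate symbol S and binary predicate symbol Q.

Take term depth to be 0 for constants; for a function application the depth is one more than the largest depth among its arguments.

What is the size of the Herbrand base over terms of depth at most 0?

First count ground terms of depth ≤ 0.
Count level by level. With function symbols succ/1, pair/2, the terms of depth ≤ k are the 2 constants together with each function applied to depth-≤(k−1) tuples, so N_k = 2 + N_{k-1} + N_{k-1}^2.
N_0 = 2
Explicitly: 4, 2.
So |H| = 2.
For each predicate symbol, the number of ground atoms is |H| raised to its arity; summing:
  S: 2;  Q: 2^2 = 4
Total ground atoms: 2 + 4 = 6.

6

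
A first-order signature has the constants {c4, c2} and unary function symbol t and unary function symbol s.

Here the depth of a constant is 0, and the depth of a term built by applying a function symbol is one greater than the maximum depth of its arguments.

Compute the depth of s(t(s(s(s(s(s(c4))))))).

depth(s(c4)) = 1 + depth(c4) = 1 + 0 = 1
depth(s(s(c4))) = 1 + depth(s(c4)) = 1 + 1 = 2
depth(s(s(s(c4)))) = 1 + depth(s(s(c4))) = 1 + 2 = 3
depth(s(s(s(s(c4))))) = 1 + depth(s(s(s(c4)))) = 1 + 3 = 4
depth(s(s(s(s(s(c4)))))) = 1 + depth(s(s(s(s(c4))))) = 1 + 4 = 5
depth(t(s(s(s(s(s(c4))))))) = 1 + depth(s(s(s(s(s(c4)))))) = 1 + 5 = 6
depth(s(t(s(s(s(s(s(c4)))))))) = 1 + depth(t(s(s(s(s(s(c4))))))) = 1 + 6 = 7

7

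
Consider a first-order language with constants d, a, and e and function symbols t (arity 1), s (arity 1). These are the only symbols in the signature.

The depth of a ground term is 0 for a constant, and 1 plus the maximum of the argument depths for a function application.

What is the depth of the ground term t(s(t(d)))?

3

depth(t(d)) = 1 + depth(d) = 1 + 0 = 1
depth(s(t(d))) = 1 + depth(t(d)) = 1 + 1 = 2
depth(t(s(t(d)))) = 1 + depth(s(t(d))) = 1 + 2 = 3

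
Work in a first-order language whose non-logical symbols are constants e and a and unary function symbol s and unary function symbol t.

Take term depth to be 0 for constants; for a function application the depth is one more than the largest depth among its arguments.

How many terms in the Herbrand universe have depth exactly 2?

Let N_k = |{terms of depth ≤ k}|. Then N_0 = 2 and N_k = 2 + N_{k-1} + N_{k-1} for k ≥ 1 (one summand per function symbol, arity giving the exponent).
N_0 = 2
N_1 = 2 + 2 + 2 = 6
N_2 = 2 + 6 + 6 = 14
Terms of depth exactly 2: N_2 − N_1 = 14 − 6 = 8.

8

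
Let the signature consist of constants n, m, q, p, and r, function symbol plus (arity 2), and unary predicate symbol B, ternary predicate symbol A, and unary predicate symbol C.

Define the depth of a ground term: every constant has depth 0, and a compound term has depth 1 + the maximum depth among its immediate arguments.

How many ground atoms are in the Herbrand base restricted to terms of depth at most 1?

First count ground terms of depth ≤ 1.
Let N_k count ground terms of depth at most k. Each non-constant term of depth ≤ k is some function symbol applied to depth-≤(k−1) arguments, giving N_k = 5 + N_{k-1}^2.
N_0 = 5
N_1 = 5 + 5^2 = 30
So |H| = 30.
Each predicate of arity r yields |H|^r ground atoms (one per choice of an r-tuple from H):
  B: 30;  A: 30^3 = 27000;  C: 30
Total ground atoms: 30 + 27000 + 30 = 27060.

27060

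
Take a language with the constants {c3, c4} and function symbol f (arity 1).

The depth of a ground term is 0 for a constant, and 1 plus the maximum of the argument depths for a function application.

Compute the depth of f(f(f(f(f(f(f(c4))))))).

depth(f(c4)) = 1 + depth(c4) = 1 + 0 = 1
depth(f(f(c4))) = 1 + depth(f(c4)) = 1 + 1 = 2
depth(f(f(f(c4)))) = 1 + depth(f(f(c4))) = 1 + 2 = 3
depth(f(f(f(f(c4))))) = 1 + depth(f(f(f(c4)))) = 1 + 3 = 4
depth(f(f(f(f(f(c4)))))) = 1 + depth(f(f(f(f(c4))))) = 1 + 4 = 5
depth(f(f(f(f(f(f(c4))))))) = 1 + depth(f(f(f(f(f(c4)))))) = 1 + 5 = 6
depth(f(f(f(f(f(f(f(c4)))))))) = 1 + depth(f(f(f(f(f(f(c4))))))) = 1 + 6 = 7

7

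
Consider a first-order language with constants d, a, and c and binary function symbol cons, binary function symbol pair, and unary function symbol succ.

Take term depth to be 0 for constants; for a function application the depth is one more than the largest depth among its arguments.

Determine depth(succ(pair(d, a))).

2

depth(pair(d, a)) = 1 + max(0, 0) = 1
depth(succ(pair(d, a))) = 1 + depth(pair(d, a)) = 1 + 1 = 2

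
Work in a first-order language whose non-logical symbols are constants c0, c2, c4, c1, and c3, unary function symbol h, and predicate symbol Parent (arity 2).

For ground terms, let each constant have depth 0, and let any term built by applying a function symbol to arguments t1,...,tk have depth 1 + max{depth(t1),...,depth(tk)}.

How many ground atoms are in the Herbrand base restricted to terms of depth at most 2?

225

First count ground terms of depth ≤ 2.
If N_k denotes the number of depth-≤k ground terms, the 5 constants give N_0 = 5, and each function symbol of arity r contributes N_{k-1}^r new terms at level k: N_k = 5 + N_{k-1}.
N_0 = 5
N_1 = 5 + 5 = 10
N_2 = 5 + 10 = 15
So |H| = 15.
For each predicate symbol, the number of ground atoms is |H| raised to its arity; summing:
  Parent: 15^2 = 225
Total ground atoms: 225.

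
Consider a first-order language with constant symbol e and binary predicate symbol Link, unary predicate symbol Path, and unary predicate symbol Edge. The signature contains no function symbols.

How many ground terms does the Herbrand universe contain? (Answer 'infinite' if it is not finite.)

There are no function symbols, so the only ground term is the single constant.
The Herbrand universe is {e}, finite with 1 element.

1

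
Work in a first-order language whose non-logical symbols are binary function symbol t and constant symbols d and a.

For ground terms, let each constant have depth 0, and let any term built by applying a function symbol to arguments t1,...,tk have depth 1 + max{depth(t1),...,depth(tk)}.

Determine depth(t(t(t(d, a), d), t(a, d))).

depth(t(d, a)) = 1 + max(0, 0) = 1
depth(t(t(d, a), d)) = 1 + max(1, 0) = 2
depth(t(a, d)) = 1 + max(0, 0) = 1
depth(t(t(t(d, a), d), t(a, d))) = 1 + max(2, 1) = 3

3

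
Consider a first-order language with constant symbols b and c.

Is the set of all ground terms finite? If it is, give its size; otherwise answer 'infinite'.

There are no function symbols, so every ground term is one of the 2 constants.
The Herbrand universe is {b, c}, which is finite with 2 elements.

2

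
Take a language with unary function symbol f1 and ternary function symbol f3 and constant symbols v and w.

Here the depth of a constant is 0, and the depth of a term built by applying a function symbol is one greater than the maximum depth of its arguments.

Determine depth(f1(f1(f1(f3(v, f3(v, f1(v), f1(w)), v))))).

depth(f1(v)) = 1 + depth(v) = 1 + 0 = 1
depth(f1(w)) = 1 + depth(w) = 1 + 0 = 1
depth(f3(v, f1(v), f1(w))) = 1 + max(0, 1, 1) = 2
depth(f3(v, f3(v, f1(v), f1(w)), v)) = 1 + max(0, 2, 0) = 3
depth(f1(f3(v, f3(v, f1(v), f1(w)), v))) = 1 + depth(f3(v, f3(v, f1(v), f1(w)), v)) = 1 + 3 = 4
depth(f1(f1(f3(v, f3(v, f1(v), f1(w)), v)))) = 1 + depth(f1(f3(v, f3(v, f1(v), f1(w)), v))) = 1 + 4 = 5
depth(f1(f1(f1(f3(v, f3(v, f1(v), f1(w)), v))))) = 1 + depth(f1(f1(f3(v, f3(v, f1(v), f1(w)), v)))) = 1 + 5 = 6

6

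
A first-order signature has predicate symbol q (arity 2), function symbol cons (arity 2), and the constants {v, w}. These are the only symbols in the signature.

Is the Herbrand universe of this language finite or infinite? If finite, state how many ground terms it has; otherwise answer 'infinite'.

infinite

The signature has at least one function symbol (cons, arity 2) and at least one constant (v).
Iterating cons gives infinitely many distinct ground terms: v, cons(v, v), cons(cons(v, v), cons(v, v)), ...
So the Herbrand universe is infinite.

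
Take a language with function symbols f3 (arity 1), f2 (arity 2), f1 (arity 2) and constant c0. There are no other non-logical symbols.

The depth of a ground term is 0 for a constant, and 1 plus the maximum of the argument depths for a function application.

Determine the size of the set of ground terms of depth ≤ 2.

37

Write N_k for the number of ground terms of depth ≤ k. A term of depth ≤ k is either a constant or a function symbol applied to arguments of depth ≤ k−1, so N_k = 1 + N_{k-1} + N_{k-1}^2 + N_{k-1}^2.
N_0 = 1
N_1 = 1 + 1 + 1^2 + 1^2 = 4
N_2 = 1 + 4 + 4^2 + 4^2 = 37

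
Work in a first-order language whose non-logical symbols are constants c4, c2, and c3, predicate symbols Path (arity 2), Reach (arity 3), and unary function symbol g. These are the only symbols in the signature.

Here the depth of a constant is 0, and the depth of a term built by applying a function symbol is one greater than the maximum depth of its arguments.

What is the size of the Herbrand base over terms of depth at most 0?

First count ground terms of depth ≤ 0.
Let N_k = |{terms of depth ≤ k}|. Then N_0 = 3 and N_k = 3 + N_{k-1} for k ≥ 1 (one summand per function symbol, arity giving the exponent).
N_0 = 3
Explicitly: c4, c2, c3.
So |H| = 3.
For each predicate symbol, the number of ground atoms is |H| raised to its arity; summing:
  Path: 3^2 = 9;  Reach: 3^3 = 27
Total ground atoms: 9 + 27 = 36.

36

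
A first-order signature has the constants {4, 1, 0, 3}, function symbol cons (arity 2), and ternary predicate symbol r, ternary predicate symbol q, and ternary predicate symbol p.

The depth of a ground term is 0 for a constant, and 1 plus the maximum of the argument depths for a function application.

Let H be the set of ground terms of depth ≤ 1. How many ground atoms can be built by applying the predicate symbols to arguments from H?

First count ground terms of depth ≤ 1.
Count level by level. With function symbols cons/2, the terms of depth ≤ k are the 4 constants together with each function applied to depth-≤(k−1) tuples, so N_k = 4 + N_{k-1}^2.
N_0 = 4
N_1 = 4 + 4^2 = 20
So |H| = 20.
For each predicate symbol, the number of ground atoms is |H| raised to its arity; summing:
  r: 20^3 = 8000;  q: 20^3 = 8000;  p: 20^3 = 8000
Total ground atoms: 8000 + 8000 + 8000 = 24000.

24000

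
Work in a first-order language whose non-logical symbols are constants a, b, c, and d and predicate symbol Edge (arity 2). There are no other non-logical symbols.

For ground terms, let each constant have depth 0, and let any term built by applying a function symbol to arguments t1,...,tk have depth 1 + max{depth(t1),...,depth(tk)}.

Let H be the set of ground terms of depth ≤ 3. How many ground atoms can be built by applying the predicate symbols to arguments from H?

First count ground terms of depth ≤ 3.
With no function symbols every ground term is a constant, so there are exactly 4 ground terms at every depth bound.
N_0 = 4
N_1 = 4
N_2 = 4
N_3 = 4
So |H| = 4.
A ground atom is a predicate applied to a tuple of terms from H, so the count is the sum over predicates of |H|^arity:
  Edge: 4^2 = 16
Total ground atoms: 16.

16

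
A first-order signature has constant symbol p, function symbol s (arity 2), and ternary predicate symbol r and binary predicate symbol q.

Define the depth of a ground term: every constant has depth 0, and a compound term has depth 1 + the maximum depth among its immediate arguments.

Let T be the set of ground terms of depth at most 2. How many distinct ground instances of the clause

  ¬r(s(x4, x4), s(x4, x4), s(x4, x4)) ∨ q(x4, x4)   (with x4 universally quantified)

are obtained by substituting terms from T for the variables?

Ground terms of depth ≤ 2:
  Write N_k for the number of ground terms of depth ≤ k. A term of depth ≤ k is either a constant or a function symbol applied to arguments of depth ≤ k−1, so N_k = 1 + N_{k-1}^2.
  N_0 = 1
  N_1 = 1 + 1^2 = 2
  N_2 = 1 + 2^2 = 5
  Explicitly: p, s(p, p), s(p, s(p, p)), s(s(p, p), p), s(s(p, p), s(p, p)).
So there are 5 ground terms available for substitution.
The body mentions the single quantified variable x4; since ground terms form a free algebra, no two substitutions collapse to the same formula.
Number of ground instances = 5.

5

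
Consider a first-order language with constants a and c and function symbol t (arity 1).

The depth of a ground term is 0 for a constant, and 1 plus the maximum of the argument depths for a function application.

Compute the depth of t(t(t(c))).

3

depth(t(c)) = 1 + depth(c) = 1 + 0 = 1
depth(t(t(c))) = 1 + depth(t(c)) = 1 + 1 = 2
depth(t(t(t(c)))) = 1 + depth(t(t(c))) = 1 + 2 = 3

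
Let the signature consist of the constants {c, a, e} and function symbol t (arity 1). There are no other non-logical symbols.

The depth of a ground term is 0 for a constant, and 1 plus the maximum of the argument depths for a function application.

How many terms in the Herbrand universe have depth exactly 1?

Write N_k for the number of ground terms of depth ≤ k. A term of depth ≤ k is either a constant or a function symbol applied to arguments of depth ≤ k−1, so N_k = 3 + N_{k-1}.
N_0 = 3
N_1 = 3 + 3 = 6
Terms of depth exactly 1: N_1 − N_0 = 6 − 3 = 3.

3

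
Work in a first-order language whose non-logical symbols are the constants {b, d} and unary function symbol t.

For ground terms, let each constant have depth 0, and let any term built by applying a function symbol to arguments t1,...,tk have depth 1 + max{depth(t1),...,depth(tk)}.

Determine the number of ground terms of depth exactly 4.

2

Let N_k = |{terms of depth ≤ k}|. Then N_0 = 2 and N_k = 2 + N_{k-1} for k ≥ 1 (one summand per function symbol, arity giving the exponent).
N_0 = 2
N_1 = 2 + 2 = 4
N_2 = 2 + 4 = 6
N_3 = 2 + 6 = 8
N_4 = 2 + 8 = 10
Terms of depth exactly 4: N_4 − N_3 = 10 − 8 = 2.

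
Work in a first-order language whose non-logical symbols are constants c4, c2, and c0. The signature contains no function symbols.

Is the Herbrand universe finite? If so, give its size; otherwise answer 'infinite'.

3

There are no function symbols, so every ground term is one of the 3 constants.
The Herbrand universe is {c4, c2, c0}, which is finite with 3 elements.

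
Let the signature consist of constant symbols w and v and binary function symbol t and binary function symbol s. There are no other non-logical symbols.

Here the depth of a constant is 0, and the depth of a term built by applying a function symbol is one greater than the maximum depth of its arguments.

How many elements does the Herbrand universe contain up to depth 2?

202

Count level by level. With function symbols t/2, s/2, the terms of depth ≤ k are the 2 constants together with each function applied to depth-≤(k−1) tuples, so N_k = 2 + N_{k-1}^2 + N_{k-1}^2.
N_0 = 2
N_1 = 2 + 2^2 + 2^2 = 10
N_2 = 2 + 10^2 + 10^2 = 202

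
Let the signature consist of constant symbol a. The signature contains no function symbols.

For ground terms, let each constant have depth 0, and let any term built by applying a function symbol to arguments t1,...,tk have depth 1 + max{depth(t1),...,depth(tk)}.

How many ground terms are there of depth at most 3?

1

With no function symbols every ground term is a constant, so there is exactly 1 ground term at every depth bound.
N_0 = 1
N_1 = 1
N_2 = 1
N_3 = 1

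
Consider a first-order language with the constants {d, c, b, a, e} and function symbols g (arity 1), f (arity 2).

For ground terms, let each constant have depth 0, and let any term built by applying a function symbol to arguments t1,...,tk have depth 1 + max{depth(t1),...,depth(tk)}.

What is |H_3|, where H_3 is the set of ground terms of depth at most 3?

1601495

Let N_k = |{terms of depth ≤ k}|. Then N_0 = 5 and N_k = 5 + N_{k-1} + N_{k-1}^2 for k ≥ 1 (one summand per function symbol, arity giving the exponent).
N_0 = 5
N_1 = 5 + 5 + 5^2 = 35
N_2 = 5 + 35 + 35^2 = 1265
N_3 = 5 + 1265 + 1265^2 = 1601495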